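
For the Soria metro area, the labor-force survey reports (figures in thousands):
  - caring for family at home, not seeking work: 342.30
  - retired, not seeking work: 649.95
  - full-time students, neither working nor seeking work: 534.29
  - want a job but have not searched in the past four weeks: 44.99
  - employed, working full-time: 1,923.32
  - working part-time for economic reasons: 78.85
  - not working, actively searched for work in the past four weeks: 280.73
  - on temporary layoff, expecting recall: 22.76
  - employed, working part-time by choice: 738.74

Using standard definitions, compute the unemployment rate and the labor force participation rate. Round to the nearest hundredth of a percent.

Unemployment rate ≈ 9.97%; labor force participation rate ≈ 65.95%.

Employed = 1,923.32 + 78.85 + 738.74 = 2,740.91 thousand (anyone who worked, including part-time for economic reasons, counts as employed).
Unemployed = 280.73 + 22.76 = 303.49 thousand (jobless and actively searching, or on temporary layoff).
Labor force = 2,740.91 + 303.49 = 3,044.40 thousand.
Not in labor force = 342.30 + 649.95 + 534.29 + 44.99 = 1,571.53 thousand (those not working and not actively searching are outside the labor force — including those who want a job but have given up searching).
Civilian working-age population = 3,044.40 + 1,571.53 = 4,615.93 thousand.
Unemployment rate = 303.49 / 3,044.40 = 9.97%.
Labor force participation rate = 3,044.40 / 4,615.93 = 65.95%.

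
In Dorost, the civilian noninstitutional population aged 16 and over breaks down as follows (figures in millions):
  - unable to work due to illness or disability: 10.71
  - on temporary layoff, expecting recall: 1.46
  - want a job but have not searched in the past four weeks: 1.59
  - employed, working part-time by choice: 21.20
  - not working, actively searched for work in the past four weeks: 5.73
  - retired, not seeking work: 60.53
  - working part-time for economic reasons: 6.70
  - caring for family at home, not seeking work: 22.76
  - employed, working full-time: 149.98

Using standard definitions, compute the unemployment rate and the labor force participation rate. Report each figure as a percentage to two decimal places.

Employed = 21.20 + 6.70 + 149.98 = 177.88 million (anyone who worked, including part-time for economic reasons, counts as employed).
Unemployed = 1.46 + 5.73 = 7.19 million (jobless and actively searching, or on temporary layoff).
Labor force = 177.88 + 7.19 = 185.07 million.
Not in labor force = 10.71 + 1.59 + 60.53 + 22.76 = 95.59 million (those not working and not actively searching are outside the labor force — including those who want a job but have given up searching).
Civilian working-age population = 185.07 + 95.59 = 280.66 million.
Unemployment rate = 7.19 / 185.07 = 3.89%.
Labor force participation rate = 185.07 / 280.66 = 65.94%.

Unemployment rate ≈ 3.89%; labor force participation rate ≈ 65.94%.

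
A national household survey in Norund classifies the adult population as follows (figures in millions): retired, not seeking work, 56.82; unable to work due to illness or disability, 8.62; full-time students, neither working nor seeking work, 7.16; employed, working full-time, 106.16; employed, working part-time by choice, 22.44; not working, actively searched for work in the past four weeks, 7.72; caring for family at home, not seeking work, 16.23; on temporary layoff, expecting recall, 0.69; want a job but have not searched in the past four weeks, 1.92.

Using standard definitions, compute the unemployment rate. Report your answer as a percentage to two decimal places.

Unemployment rate ≈ 6.14%.

Employed = 106.16 + 22.44 = 128.60 million.
Unemployed = 7.72 + 0.69 = 8.41 million (jobless and actively searching, or on temporary layoff).
Labor force = 128.60 + 8.41 = 137.01 million.
Unemployment rate = 8.41 / 137.01 = 6.14%.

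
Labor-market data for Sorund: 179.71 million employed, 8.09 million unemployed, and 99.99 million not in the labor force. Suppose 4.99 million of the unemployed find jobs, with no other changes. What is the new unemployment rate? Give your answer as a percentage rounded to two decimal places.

Initially, labor force = 179.71 + 8.09 = 187.80 million, so u = 8.09/187.80 = 4.31%.
After the change, unemployed falls and employed rises by 4.99; labor force unchanged → E = 184.70, U = 3.10, labor force = 187.80 million.
New unemployment rate = 3.10 / 187.80 = 1.65%.

New unemployment rate ≈ 1.65%.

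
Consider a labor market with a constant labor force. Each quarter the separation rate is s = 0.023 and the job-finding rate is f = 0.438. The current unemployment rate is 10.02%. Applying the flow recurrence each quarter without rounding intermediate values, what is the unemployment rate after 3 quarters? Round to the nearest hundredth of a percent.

With a fixed labor force, u_{t+1} = u_t + s·(1−u_t) − f·u_t = u_t·(1−s−f) + s.
Here 1−s−f = 0.539 and s = 0.023.
u_1 = 0.100200 × 0.539 + 0.023 = 0.077008.
u_2 = 0.077008 × 0.539 + 0.023 = 0.064507.
u_3 = 0.064507 × 0.539 + 0.023 = 0.057769.

Unemployment rate after three quarters ≈ 5.78%.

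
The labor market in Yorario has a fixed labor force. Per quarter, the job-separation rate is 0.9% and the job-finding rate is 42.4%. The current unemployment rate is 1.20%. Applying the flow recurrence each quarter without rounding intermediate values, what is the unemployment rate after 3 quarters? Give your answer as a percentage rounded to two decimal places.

With a fixed labor force, u_{t+1} = u_t + s·(1−u_t) − f·u_t = u_t·(1−s−f) + s.
Here 1−s−f = 0.567 and s = 0.009.
u_1 = 0.012000 × 0.567 + 0.009 = 0.015804.
u_2 = 0.015804 × 0.567 + 0.009 = 0.017961.
u_3 = 0.017961 × 0.567 + 0.009 = 0.019184.

Unemployment rate after three quarters ≈ 1.92%.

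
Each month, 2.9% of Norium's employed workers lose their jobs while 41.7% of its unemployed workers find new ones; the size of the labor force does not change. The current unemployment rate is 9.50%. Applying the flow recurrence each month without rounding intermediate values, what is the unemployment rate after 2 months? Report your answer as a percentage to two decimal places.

With a fixed labor force, u_{t+1} = u_t + s·(1−u_t) − f·u_t = u_t·(1−s−f) + s.
Here 1−s−f = 0.554 and s = 0.029.
u_1 = 0.095000 × 0.554 + 0.029 = 0.081630.
u_2 = 0.081630 × 0.554 + 0.029 = 0.074223.

Unemployment rate after two months ≈ 7.42%.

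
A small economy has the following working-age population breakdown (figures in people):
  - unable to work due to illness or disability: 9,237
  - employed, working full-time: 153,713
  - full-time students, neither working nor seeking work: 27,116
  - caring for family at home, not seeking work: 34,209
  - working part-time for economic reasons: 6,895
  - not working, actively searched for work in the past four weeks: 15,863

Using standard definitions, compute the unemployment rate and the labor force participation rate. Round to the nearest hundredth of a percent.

Employed = 153,713 + 6,895 = 160,608 (anyone who worked, including part-time for economic reasons, counts as employed).
Unemployed = 15,863.
Labor force = 160,608 + 15,863 = 176,471.
Not in labor force = 9,237 + 27,116 + 34,209 = 70,562 (those not working and not actively searching are outside the labor force).
Civilian working-age population = 176,471 + 70,562 = 247,033.
Unemployment rate = 15,863 / 176,471 = 8.99%.
Labor force participation rate = 176,471 / 247,033 = 71.44%.

Unemployment rate ≈ 8.99%; labor force participation rate ≈ 71.44%.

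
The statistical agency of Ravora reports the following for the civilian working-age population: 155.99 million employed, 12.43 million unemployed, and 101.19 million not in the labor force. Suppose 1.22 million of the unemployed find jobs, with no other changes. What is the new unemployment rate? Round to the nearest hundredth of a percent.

Initially, labor force = 155.99 + 12.43 = 168.42 million, so u = 12.43/168.42 = 7.38%.
After the change, unemployed falls and employed rises by 1.22; labor force unchanged → E = 157.21, U = 11.21, labor force = 168.42 million.
New unemployment rate = 11.21 / 168.42 = 6.66%.

New unemployment rate ≈ 6.66%.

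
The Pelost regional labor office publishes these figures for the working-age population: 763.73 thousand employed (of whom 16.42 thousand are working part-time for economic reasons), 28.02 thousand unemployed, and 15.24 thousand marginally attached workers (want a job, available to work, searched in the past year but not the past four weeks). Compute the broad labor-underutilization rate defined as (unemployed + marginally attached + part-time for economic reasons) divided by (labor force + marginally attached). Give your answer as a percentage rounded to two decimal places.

Labor force = 763.73 + 28.02 = 791.75 thousand.
Numerator = 28.02 + 15.24 + 16.42 = 59.68 thousand.
Denominator = 791.75 + 15.24 = 806.99 thousand.
Broad rate = 59.68 / 806.99 = 7.40%.

Broad underutilization rate ≈ 7.40%.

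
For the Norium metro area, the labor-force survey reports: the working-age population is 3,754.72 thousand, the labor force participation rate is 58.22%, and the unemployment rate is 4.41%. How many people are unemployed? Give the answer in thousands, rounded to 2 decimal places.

About 96.40 thousand are unemployed.

Labor force = 0.5822 × 3,754.72 = 2,186.00 thousand.
Unemployed = 0.0441 × 2,186.00 ≈ 96.40 thousand.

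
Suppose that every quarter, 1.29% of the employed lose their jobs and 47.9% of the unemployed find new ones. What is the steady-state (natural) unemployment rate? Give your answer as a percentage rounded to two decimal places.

Steady-state unemployment rate ≈ 2.62%.

At steady state the flows balance: s·E = f·U, so U/(E+U) = s/(s+f).
u* = 1.29 / (1.29 + 47.9) = 1.29 / 49.19 = 2.62%.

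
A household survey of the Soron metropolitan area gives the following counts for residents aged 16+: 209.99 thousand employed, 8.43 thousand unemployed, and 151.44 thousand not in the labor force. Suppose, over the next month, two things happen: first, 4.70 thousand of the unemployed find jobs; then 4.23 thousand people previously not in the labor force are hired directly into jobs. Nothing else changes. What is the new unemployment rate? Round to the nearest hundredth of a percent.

Initially, labor force = 209.99 + 8.43 = 218.42 thousand, so u = 8.43/218.42 = 3.86%.
After the first change, unemployed falls and employed rises by 4.70; labor force unchanged → E = 214.69, U = 3.73, labor force = 218.42 thousand.
After the second change, employed and labor force both rise by 4.23; unemployed unchanged → E = 218.92, U = 3.73, labor force = 222.65 thousand.
New unemployment rate = 3.73 / 222.65 = 1.68%.

New unemployment rate ≈ 1.68%.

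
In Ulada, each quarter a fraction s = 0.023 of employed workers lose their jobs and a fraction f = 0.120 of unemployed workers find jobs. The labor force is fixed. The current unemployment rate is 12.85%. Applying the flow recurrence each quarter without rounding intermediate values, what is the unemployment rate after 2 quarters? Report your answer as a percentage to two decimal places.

Unemployment rate after two quarters ≈ 13.71%.

With a fixed labor force, u_{t+1} = u_t + s·(1−u_t) − f·u_t = u_t·(1−s−f) + s.
Here 1−s−f = 0.857 and s = 0.023.
u_1 = 0.128500 × 0.857 + 0.023 = 0.133125.
u_2 = 0.133125 × 0.857 + 0.023 = 0.137088.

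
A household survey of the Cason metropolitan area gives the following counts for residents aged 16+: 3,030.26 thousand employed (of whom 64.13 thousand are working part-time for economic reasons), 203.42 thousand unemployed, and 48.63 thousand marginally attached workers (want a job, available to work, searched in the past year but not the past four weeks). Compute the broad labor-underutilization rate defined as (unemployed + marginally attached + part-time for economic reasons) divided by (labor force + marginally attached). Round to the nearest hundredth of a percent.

Labor force = 3,030.26 + 203.42 = 3,233.68 thousand.
Numerator = 203.42 + 48.63 + 64.13 = 316.18 thousand.
Denominator = 3,233.68 + 48.63 = 3,282.31 thousand.
Broad rate = 316.18 / 3,282.31 = 9.63%.

Broad underutilization rate ≈ 9.63%.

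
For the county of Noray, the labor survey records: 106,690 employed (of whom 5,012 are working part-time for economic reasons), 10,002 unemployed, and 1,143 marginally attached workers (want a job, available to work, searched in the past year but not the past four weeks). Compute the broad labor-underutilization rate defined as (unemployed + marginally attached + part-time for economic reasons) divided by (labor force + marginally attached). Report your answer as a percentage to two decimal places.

Labor force = 106,690 + 10,002 = 116,692.
Numerator = 10,002 + 1,143 + 5,012 = 16,157.
Denominator = 116,692 + 1,143 = 117,835.
Broad rate = 16,157 / 117,835 = 13.71%.

Broad underutilization rate ≈ 13.71%.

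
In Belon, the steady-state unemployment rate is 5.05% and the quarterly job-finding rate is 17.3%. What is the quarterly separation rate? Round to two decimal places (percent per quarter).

From u* = s/(s+f): s = u·f/(1−u).
s = 0.0505 × 17.3 / (1 − 0.0505) = 0.8736 / 0.9495 ≈ 0.92% per quarter.

Separation rate ≈ 0.92% per quarter.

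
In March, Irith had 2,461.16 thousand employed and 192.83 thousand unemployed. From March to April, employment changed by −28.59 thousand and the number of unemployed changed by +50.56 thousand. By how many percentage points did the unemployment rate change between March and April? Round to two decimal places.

March: labor force = 2,461.16 + 192.83 = 2,653.99; u = 192.83/2,653.99 = 7.27%.
April: labor force = 2,432.57 + 243.39 = 2,675.96; u = 243.39/2,675.96 = 9.10%.
Change = 9.10% − 7.27% = +1.83 pp.

The unemployment rate changed by +1.83 percentage points.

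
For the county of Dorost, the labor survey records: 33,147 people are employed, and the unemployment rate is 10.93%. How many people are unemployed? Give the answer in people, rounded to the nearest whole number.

About 4,068 are unemployed.

Let U be the number unemployed. The labor force is E + U, and U/(E+U) = 0.1093.
So U = 0.1093 × 33,147 / (1 − 0.1093) = 3622.97 / 0.8907 ≈ 4,068.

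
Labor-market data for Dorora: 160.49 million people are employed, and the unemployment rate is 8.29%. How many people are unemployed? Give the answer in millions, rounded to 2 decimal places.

Let U be the number unemployed. The labor force is E + U, and U/(E+U) = 0.0829.
So U = 0.0829 × 160.49 / (1 − 0.0829) = 13.3046 / 0.9171 ≈ 14.51 million.

About 14.51 million are unemployed.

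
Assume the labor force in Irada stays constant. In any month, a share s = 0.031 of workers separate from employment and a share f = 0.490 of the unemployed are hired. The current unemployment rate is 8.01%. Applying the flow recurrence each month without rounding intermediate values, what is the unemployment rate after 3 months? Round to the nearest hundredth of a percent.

Unemployment rate after three months ≈ 6.18%.

With a fixed labor force, u_{t+1} = u_t + s·(1−u_t) − f·u_t = u_t·(1−s−f) + s.
Here 1−s−f = 0.479 and s = 0.031.
u_1 = 0.080100 × 0.479 + 0.031 = 0.069368.
u_2 = 0.069368 × 0.479 + 0.031 = 0.064227.
u_3 = 0.064227 × 0.479 + 0.031 = 0.061765.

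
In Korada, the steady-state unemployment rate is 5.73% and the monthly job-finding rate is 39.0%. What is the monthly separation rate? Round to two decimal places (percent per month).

Separation rate ≈ 2.37% per month.

From u* = s/(s+f): s = u·f/(1−u).
s = 0.0573 × 39.0 / (1 − 0.0573) = 2.2347 / 0.9427 ≈ 2.37% per month.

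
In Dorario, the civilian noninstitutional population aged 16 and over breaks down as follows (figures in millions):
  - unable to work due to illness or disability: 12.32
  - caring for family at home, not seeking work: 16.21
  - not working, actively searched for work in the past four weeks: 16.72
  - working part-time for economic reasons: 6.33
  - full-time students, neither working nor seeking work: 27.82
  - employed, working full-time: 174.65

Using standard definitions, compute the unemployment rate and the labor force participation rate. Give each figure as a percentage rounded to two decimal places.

Employed = 6.33 + 174.65 = 180.98 million (anyone who worked, including part-time for economic reasons, counts as employed).
Unemployed = 16.72 million.
Labor force = 180.98 + 16.72 = 197.70 million.
Not in labor force = 12.32 + 16.21 + 27.82 = 56.35 million (those not working and not actively searching are outside the labor force).
Civilian working-age population = 197.70 + 56.35 = 254.05 million.
Unemployment rate = 16.72 / 197.70 = 8.46%.
Labor force participation rate = 197.70 / 254.05 = 77.82%.

Unemployment rate ≈ 8.46%; labor force participation rate ≈ 77.82%.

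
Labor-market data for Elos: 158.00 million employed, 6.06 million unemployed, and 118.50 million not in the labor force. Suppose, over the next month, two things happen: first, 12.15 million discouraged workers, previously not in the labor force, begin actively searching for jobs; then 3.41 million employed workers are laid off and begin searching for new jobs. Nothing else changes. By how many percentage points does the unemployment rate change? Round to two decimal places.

The unemployment rate changes by +8.58 percentage points.

Initially, labor force = 158.00 + 6.06 = 164.06 million, so u = 6.06/164.06 = 3.69%.
After the first change, unemployed and labor force both rise by 12.15 → E = 158.00, U = 18.21, labor force = 176.21 million.
After the second change, employed falls and unemployed rises by 3.41; labor force unchanged → E = 154.59, U = 21.62, labor force = 176.21 million.
New unemployment rate = 21.62 / 176.21 = 12.27%.
Change = 12.27% − 3.69% = +8.58 percentage points.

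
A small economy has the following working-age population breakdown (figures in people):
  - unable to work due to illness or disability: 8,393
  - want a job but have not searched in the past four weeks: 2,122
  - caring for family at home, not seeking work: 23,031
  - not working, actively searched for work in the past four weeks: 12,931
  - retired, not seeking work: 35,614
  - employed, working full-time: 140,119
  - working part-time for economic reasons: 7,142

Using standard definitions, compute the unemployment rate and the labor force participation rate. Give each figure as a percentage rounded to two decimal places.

Employed = 140,119 + 7,142 = 147,261 (anyone who worked, including part-time for economic reasons, counts as employed).
Unemployed = 12,931.
Labor force = 147,261 + 12,931 = 160,192.
Not in labor force = 8,393 + 2,122 + 23,031 + 35,614 = 69,160 (those not working and not actively searching are outside the labor force — including those who want a job but have given up searching).
Civilian working-age population = 160,192 + 69,160 = 229,352.
Unemployment rate = 12,931 / 160,192 = 8.07%.
Labor force participation rate = 160,192 / 229,352 = 69.85%.

Unemployment rate ≈ 8.07%; labor force participation rate ≈ 69.85%.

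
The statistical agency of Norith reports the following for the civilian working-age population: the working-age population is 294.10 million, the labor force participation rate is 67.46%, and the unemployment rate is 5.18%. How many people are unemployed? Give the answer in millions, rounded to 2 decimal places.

About 10.28 million are unemployed.

Labor force = 0.6746 × 294.10 = 198.40 million.
Unemployed = 0.0518 × 198.40 ≈ 10.28 million.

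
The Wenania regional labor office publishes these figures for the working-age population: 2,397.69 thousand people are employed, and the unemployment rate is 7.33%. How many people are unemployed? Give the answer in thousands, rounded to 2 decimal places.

Let U be the number unemployed. The labor force is E + U, and U/(E+U) = 0.0733.
So U = 0.0733 × 2,397.69 / (1 − 0.0733) = 175.7507 / 0.9267 ≈ 189.65 thousand.

About 189.65 thousand are unemployed.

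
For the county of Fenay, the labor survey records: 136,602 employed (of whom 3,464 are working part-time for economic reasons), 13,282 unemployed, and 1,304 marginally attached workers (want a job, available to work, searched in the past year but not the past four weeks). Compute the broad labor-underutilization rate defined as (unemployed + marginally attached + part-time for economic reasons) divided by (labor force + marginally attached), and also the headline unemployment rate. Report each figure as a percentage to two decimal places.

Broad underutilization rate ≈ 11.94%; headline unemployment rate ≈ 8.86%.

Labor force = 136,602 + 13,282 = 149,884.
Numerator = 13,282 + 1,304 + 3,464 = 18,050.
Denominator = 149,884 + 1,304 = 151,188.
Broad rate = 18,050 / 151,188 = 11.94%.
Headline unemployment rate = 13,282 / 149,884 = 8.86%.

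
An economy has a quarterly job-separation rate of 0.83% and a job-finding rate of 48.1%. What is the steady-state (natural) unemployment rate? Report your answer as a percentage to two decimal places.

At steady state the flows balance: s·E = f·U, so U/(E+U) = s/(s+f).
u* = 0.83 / (0.83 + 48.1) = 0.83 / 48.93 = 1.70%.

Steady-state unemployment rate ≈ 1.70%.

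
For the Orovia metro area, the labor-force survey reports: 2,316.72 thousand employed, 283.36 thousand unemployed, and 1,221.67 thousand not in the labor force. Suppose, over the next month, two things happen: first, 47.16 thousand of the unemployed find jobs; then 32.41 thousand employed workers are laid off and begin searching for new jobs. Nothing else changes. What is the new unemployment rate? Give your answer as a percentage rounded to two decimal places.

Initially, labor force = 2,316.72 + 283.36 = 2,600.08 thousand, so u = 283.36/2,600.08 = 10.90%.
After the first change, unemployed falls and employed rises by 47.16; labor force unchanged → E = 2,363.88, U = 236.20, labor force = 2,600.08 thousand.
After the second change, employed falls and unemployed rises by 32.41; labor force unchanged → E = 2,331.47, U = 268.61, labor force = 2,600.08 thousand.
New unemployment rate = 268.61 / 2,600.08 = 10.33%.

New unemployment rate ≈ 10.33%.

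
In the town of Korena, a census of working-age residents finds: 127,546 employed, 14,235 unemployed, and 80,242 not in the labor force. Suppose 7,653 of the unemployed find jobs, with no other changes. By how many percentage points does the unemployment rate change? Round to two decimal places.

Initially, labor force = 127,546 + 14,235 = 141,781, so u = 14,235/141,781 = 10.04%.
After the change, unemployed falls and employed rises by 7,653; labor force unchanged → E = 135,199, U = 6,582, labor force = 141,781.
New unemployment rate = 6,582 / 141,781 = 4.64%.
Change = 4.64% − 10.04% = −5.40 percentage points.

The unemployment rate changes by −5.40 percentage points.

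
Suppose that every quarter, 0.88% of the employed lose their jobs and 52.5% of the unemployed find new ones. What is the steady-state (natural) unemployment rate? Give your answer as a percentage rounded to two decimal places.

Steady-state unemployment rate ≈ 1.65%.

At steady state the flows balance: s·E = f·U, so U/(E+U) = s/(s+f).
u* = 0.88 / (0.88 + 52.5) = 0.88 / 53.38 = 1.65%.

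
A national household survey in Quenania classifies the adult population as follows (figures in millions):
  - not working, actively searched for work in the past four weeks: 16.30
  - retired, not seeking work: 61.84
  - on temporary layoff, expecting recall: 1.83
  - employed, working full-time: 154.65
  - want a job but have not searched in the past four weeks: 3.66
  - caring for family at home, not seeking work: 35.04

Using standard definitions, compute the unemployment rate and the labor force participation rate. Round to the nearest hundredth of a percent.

Unemployment rate ≈ 10.49%; labor force participation rate ≈ 63.22%.

Employed = 154.65 million.
Unemployed = 16.30 + 1.83 = 18.13 million (jobless and actively searching, or on temporary layoff).
Labor force = 154.65 + 18.13 = 172.78 million.
Not in labor force = 61.84 + 3.66 + 35.04 = 100.54 million (those not working and not actively searching are outside the labor force — including those who want a job but have given up searching).
Civilian working-age population = 172.78 + 100.54 = 273.32 million.
Unemployment rate = 18.13 / 172.78 = 10.49%.
Labor force participation rate = 172.78 / 273.32 = 63.22%.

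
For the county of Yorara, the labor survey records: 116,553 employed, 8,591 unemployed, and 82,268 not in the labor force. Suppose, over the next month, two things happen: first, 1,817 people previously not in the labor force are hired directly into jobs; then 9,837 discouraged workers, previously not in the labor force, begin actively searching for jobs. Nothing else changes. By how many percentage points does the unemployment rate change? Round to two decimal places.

The unemployment rate changes by +6.61 percentage points.

Initially, labor force = 116,553 + 8,591 = 125,144, so u = 8,591/125,144 = 6.86%.
After the first change, employed and labor force both rise by 1,817; unemployed unchanged → E = 118,370, U = 8,591, labor force = 126,961.
After the second change, unemployed and labor force both rise by 9,837 → E = 118,370, U = 18,428, labor force = 136,798.
New unemployment rate = 18,428 / 136,798 = 13.47%.
Change = 13.47% − 6.86% = +6.61 percentage points.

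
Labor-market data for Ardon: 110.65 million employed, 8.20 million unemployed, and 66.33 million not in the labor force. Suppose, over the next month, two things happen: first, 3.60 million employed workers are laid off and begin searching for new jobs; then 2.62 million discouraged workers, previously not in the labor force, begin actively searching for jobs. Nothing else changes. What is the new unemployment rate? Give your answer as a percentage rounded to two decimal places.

Initially, labor force = 110.65 + 8.20 = 118.85 million, so u = 8.20/118.85 = 6.90%.
After the first change, employed falls and unemployed rises by 3.60; labor force unchanged → E = 107.05, U = 11.80, labor force = 118.85 million.
After the second change, unemployed and labor force both rise by 2.62 → E = 107.05, U = 14.42, labor force = 121.47 million.
New unemployment rate = 14.42 / 121.47 = 11.87%.

New unemployment rate ≈ 11.87%.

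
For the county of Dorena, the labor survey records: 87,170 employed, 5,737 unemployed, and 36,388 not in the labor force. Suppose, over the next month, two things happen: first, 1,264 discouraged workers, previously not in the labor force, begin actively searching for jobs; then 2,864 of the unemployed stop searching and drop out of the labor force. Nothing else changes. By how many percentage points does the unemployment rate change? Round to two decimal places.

Initially, labor force = 87,170 + 5,737 = 92,907, so u = 5,737/92,907 = 6.17%.
After the first change, unemployed and labor force both rise by 1,264 → E = 87,170, U = 7,001, labor force = 94,171.
After the second change, unemployed and labor force both fall by 2,864 → E = 87,170, U = 4,137, labor force = 91,307.
New unemployment rate = 4,137 / 91,307 = 4.53%.
Change = 4.53% − 6.17% = −1.64 percentage points.

The unemployment rate changes by −1.64 percentage points.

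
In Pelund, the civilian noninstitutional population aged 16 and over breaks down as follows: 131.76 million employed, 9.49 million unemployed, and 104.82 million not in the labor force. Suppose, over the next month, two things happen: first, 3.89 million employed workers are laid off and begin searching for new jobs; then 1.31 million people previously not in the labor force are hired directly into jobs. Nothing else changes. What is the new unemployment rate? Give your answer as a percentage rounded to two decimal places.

Initially, labor force = 131.76 + 9.49 = 141.25 million, so u = 9.49/141.25 = 6.72%.
After the first change, employed falls and unemployed rises by 3.89; labor force unchanged → E = 127.87, U = 13.38, labor force = 141.25 million.
After the second change, employed and labor force both rise by 1.31; unemployed unchanged → E = 129.18, U = 13.38, labor force = 142.56 million.
New unemployment rate = 13.38 / 142.56 = 9.39%.

New unemployment rate ≈ 9.39%.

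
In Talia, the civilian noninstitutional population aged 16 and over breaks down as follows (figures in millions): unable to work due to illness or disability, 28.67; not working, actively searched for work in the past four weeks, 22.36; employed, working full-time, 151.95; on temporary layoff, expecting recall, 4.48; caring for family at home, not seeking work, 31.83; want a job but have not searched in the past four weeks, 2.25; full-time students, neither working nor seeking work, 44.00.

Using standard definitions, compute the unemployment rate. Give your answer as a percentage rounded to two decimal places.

Employed = 151.95 million.
Unemployed = 22.36 + 4.48 = 26.84 million (jobless and actively searching, or on temporary layoff).
Labor force = 151.95 + 26.84 = 178.79 million.
Unemployment rate = 26.84 / 178.79 = 15.01%.

Unemployment rate ≈ 15.01%.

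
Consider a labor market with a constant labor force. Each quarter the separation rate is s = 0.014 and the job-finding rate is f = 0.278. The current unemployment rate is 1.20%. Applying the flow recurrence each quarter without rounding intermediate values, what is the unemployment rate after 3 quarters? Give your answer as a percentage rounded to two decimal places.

With a fixed labor force, u_{t+1} = u_t + s·(1−u_t) − f·u_t = u_t·(1−s−f) + s.
Here 1−s−f = 0.708 and s = 0.014.
u_1 = 0.012000 × 0.708 + 0.014 = 0.022496.
u_2 = 0.022496 × 0.708 + 0.014 = 0.029927.
u_3 = 0.029927 × 0.708 + 0.014 = 0.035188.

Unemployment rate after three quarters ≈ 3.52%.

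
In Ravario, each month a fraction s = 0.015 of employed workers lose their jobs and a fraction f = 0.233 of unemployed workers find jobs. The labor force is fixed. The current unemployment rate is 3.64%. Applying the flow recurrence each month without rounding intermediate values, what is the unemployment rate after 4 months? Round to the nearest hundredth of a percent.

Unemployment rate after four months ≈ 5.28%.

With a fixed labor force, u_{t+1} = u_t + s·(1−u_t) − f·u_t = u_t·(1−s−f) + s.
Here 1−s−f = 0.752 and s = 0.015.
u_1 = 0.036400 × 0.752 + 0.015 = 0.042373.
u_2 = 0.042373 × 0.752 + 0.015 = 0.046864.
u_3 = 0.046864 × 0.752 + 0.015 = 0.050242.
u_4 = 0.050242 × 0.752 + 0.015 = 0.052782.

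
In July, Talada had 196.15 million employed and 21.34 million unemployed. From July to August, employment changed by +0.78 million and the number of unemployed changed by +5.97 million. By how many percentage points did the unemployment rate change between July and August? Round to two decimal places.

The unemployment rate changed by +2.37 percentage points.

July: labor force = 196.15 + 21.34 = 217.49; u = 21.34/217.49 = 9.81%.
August: labor force = 196.93 + 27.31 = 224.24; u = 27.31/224.24 = 12.18%.
Change = 12.18% − 9.81% = +2.37 pp.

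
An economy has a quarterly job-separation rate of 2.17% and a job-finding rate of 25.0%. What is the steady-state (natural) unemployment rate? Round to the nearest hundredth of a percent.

Steady-state unemployment rate ≈ 7.99%.

At steady state the flows balance: s·E = f·U, so U/(E+U) = s/(s+f).
u* = 2.17 / (2.17 + 25.0) = 2.17 / 27.17 = 7.99%.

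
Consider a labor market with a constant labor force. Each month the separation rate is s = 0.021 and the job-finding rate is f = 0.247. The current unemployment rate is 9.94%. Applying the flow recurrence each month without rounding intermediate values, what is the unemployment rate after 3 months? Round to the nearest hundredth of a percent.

With a fixed labor force, u_{t+1} = u_t + s·(1−u_t) − f·u_t = u_t·(1−s−f) + s.
Here 1−s−f = 0.732 and s = 0.021.
u_1 = 0.099400 × 0.732 + 0.021 = 0.093761.
u_2 = 0.093761 × 0.732 + 0.021 = 0.089633.
u_3 = 0.089633 × 0.732 + 0.021 = 0.086611.

Unemployment rate after three months ≈ 8.66%.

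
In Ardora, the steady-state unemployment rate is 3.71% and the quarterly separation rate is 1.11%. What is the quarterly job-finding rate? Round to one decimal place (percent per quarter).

Job-finding rate ≈ 28.8% per quarter.

From u* = s/(s+f): f = s·(1−u)/u.
f = 1.11 × (1 − 0.0371) / 0.0371 = 1.0688 / 0.0371 ≈ 28.8% per quarter.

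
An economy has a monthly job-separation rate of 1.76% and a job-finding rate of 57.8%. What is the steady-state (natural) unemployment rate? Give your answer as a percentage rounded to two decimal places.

Steady-state unemployment rate ≈ 2.96%.

At steady state the flows balance: s·E = f·U, so U/(E+U) = s/(s+f).
u* = 1.76 / (1.76 + 57.8) = 1.76 / 59.56 = 2.96%.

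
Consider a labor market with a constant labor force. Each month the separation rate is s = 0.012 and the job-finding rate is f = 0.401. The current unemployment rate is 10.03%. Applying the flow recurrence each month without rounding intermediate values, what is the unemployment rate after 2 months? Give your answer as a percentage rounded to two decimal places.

With a fixed labor force, u_{t+1} = u_t + s·(1−u_t) − f·u_t = u_t·(1−s−f) + s.
Here 1−s−f = 0.587 and s = 0.012.
u_1 = 0.100300 × 0.587 + 0.012 = 0.070876.
u_2 = 0.070876 × 0.587 + 0.012 = 0.053604.

Unemployment rate after two months ≈ 5.36%.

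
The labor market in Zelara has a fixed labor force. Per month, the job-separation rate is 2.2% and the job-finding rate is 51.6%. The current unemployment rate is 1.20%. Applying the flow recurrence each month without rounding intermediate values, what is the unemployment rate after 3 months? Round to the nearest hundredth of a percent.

Unemployment rate after three months ≈ 3.80%.

With a fixed labor force, u_{t+1} = u_t + s·(1−u_t) − f·u_t = u_t·(1−s−f) + s.
Here 1−s−f = 0.462 and s = 0.022.
u_1 = 0.012000 × 0.462 + 0.022 = 0.027544.
u_2 = 0.027544 × 0.462 + 0.022 = 0.034725.
u_3 = 0.034725 × 0.462 + 0.022 = 0.038043.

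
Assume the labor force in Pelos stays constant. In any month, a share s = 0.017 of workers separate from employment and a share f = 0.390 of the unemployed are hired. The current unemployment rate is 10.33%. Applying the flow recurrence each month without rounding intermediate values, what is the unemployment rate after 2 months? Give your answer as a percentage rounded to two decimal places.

Unemployment rate after two months ≈ 6.34%.

With a fixed labor force, u_{t+1} = u_t + s·(1−u_t) − f·u_t = u_t·(1−s−f) + s.
Here 1−s−f = 0.593 and s = 0.017.
u_1 = 0.103300 × 0.593 + 0.017 = 0.078257.
u_2 = 0.078257 × 0.593 + 0.017 = 0.063406.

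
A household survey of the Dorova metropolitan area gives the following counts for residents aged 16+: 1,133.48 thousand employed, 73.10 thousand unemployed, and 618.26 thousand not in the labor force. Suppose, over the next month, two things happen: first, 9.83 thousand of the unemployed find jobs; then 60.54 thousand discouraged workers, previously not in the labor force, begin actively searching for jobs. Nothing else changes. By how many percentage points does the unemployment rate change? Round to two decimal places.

The unemployment rate changes by +3.71 percentage points.

Initially, labor force = 1,133.48 + 73.10 = 1,206.58 thousand, so u = 73.10/1,206.58 = 6.06%.
After the first change, unemployed falls and employed rises by 9.83; labor force unchanged → E = 1,143.31, U = 63.27, labor force = 1,206.58 thousand.
After the second change, unemployed and labor force both rise by 60.54 → E = 1,143.31, U = 123.81, labor force = 1,267.12 thousand.
New unemployment rate = 123.81 / 1,267.12 = 9.77%.
Change = 9.77% − 6.06% = +3.71 percentage points.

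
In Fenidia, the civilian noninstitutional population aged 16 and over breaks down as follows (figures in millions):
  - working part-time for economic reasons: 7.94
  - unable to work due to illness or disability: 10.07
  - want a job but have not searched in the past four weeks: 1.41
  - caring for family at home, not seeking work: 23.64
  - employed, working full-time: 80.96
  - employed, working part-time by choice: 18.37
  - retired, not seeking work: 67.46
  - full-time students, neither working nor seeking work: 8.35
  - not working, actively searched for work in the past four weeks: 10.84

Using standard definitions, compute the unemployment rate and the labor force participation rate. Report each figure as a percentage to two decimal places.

Employed = 7.94 + 80.96 + 18.37 = 107.27 million (anyone who worked, including part-time for economic reasons, counts as employed).
Unemployed = 10.84 million.
Labor force = 107.27 + 10.84 = 118.11 million.
Not in labor force = 10.07 + 1.41 + 23.64 + 67.46 + 8.35 = 110.93 million (those not working and not actively searching are outside the labor force — including those who want a job but have given up searching).
Civilian working-age population = 118.11 + 110.93 = 229.04 million.
Unemployment rate = 10.84 / 118.11 = 9.18%.
Labor force participation rate = 118.11 / 229.04 = 51.57%.

Unemployment rate ≈ 9.18%; labor force participation rate ≈ 51.57%.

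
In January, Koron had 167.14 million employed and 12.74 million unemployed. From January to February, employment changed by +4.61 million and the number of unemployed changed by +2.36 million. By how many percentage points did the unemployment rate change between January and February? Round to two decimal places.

January: labor force = 167.14 + 12.74 = 179.88; u = 12.74/179.88 = 7.08%.
February: labor force = 171.75 + 15.10 = 186.85; u = 15.10/186.85 = 8.08%.
Change = 8.08% − 7.08% = +1.00 pp.

The unemployment rate changed by +1.00 percentage points.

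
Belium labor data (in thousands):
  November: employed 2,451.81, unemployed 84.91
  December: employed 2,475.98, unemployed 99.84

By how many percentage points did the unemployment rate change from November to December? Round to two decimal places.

The unemployment rate changed by +0.53 percentage points.

November: labor force = 2,451.81 + 84.91 = 2,536.72; u = 84.91/2,536.72 = 3.35%.
December: labor force = 2,475.98 + 99.84 = 2,575.82; u = 99.84/2,575.82 = 3.88%.
Change = 3.88% − 3.35% = +0.53 pp.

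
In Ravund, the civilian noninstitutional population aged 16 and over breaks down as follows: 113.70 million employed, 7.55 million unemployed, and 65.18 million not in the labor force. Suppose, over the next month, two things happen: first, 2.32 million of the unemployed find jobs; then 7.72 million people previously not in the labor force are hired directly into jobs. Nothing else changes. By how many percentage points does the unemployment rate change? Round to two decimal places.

The unemployment rate changes by −2.17 percentage points.

Initially, labor force = 113.70 + 7.55 = 121.25 million, so u = 7.55/121.25 = 6.23%.
After the first change, unemployed falls and employed rises by 2.32; labor force unchanged → E = 116.02, U = 5.23, labor force = 121.25 million.
After the second change, employed and labor force both rise by 7.72; unemployed unchanged → E = 123.74, U = 5.23, labor force = 128.97 million.
New unemployment rate = 5.23 / 128.97 = 4.06%.
Change = 4.06% − 6.23% = −2.17 percentage points.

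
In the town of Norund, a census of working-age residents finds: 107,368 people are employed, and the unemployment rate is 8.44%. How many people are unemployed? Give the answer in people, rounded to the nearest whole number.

About 9,897 are unemployed.

Let U be the number unemployed. The labor force is E + U, and U/(E+U) = 0.0844.
So U = 0.0844 × 107,368 / (1 − 0.0844) = 9061.86 / 0.9156 ≈ 9,897.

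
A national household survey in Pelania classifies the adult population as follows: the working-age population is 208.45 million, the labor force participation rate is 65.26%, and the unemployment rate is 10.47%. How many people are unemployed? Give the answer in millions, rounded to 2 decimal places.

About 14.24 million are unemployed.

Labor force = 0.6526 × 208.45 = 136.03 million.
Unemployed = 0.1047 × 136.03 ≈ 14.24 million.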